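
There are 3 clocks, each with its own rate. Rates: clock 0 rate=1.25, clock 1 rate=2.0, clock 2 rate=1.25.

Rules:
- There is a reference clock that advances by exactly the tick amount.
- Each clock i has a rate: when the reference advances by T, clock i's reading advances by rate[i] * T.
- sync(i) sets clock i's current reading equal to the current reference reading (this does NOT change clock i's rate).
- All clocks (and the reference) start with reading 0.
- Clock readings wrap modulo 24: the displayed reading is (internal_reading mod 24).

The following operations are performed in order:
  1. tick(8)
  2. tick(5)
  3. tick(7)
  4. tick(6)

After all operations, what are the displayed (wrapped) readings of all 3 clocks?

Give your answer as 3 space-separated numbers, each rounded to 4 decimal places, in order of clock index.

Answer: 8.5000 4.0000 8.5000

Derivation:
After op 1 tick(8): ref=8.0000 raw=[10.0000 16.0000 10.0000]
After op 2 tick(5): ref=13.0000 raw=[16.2500 26.0000 16.2500]
After op 3 tick(7): ref=20.0000 raw=[25.0000 40.0000 25.0000]
After op 4 tick(6): ref=26.0000 raw=[32.5000 52.0000 32.5000]
Wrap final raw readings (mod 24): 32.5000 mod 24 = 8.5000; 52.0000 mod 24 = 4.0000; 32.5000 mod 24 = 8.5000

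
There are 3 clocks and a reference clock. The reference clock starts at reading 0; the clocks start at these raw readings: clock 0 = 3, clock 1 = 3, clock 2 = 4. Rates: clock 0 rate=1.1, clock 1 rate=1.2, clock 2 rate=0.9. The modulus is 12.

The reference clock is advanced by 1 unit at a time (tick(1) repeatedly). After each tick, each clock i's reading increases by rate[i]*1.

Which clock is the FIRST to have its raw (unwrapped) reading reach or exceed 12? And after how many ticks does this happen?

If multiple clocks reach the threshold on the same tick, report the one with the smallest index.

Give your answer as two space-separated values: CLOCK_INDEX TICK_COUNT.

clock 0: start=3, rate=1.1, needs 12-3 = 9; ticks = ceil(9/1.1) = ceil(8.1818) = 9; reading at tick 9 = 3 + 1.1*9 = 12.9000
clock 1: start=3, rate=1.2, needs 12-3 = 9; ticks = ceil(9/1.2) = ceil(7.5000) = 8; reading at tick 8 = 3 + 1.2*8 = 12.6000
clock 2: start=4, rate=0.9, needs 12-4 = 8; ticks = ceil(8/0.9) = ceil(8.8889) = 9; reading at tick 9 = 4 + 0.9*9 = 12.1000
Minimum tick count = 8; winners = [1]; smallest index = 1

Answer: 1 8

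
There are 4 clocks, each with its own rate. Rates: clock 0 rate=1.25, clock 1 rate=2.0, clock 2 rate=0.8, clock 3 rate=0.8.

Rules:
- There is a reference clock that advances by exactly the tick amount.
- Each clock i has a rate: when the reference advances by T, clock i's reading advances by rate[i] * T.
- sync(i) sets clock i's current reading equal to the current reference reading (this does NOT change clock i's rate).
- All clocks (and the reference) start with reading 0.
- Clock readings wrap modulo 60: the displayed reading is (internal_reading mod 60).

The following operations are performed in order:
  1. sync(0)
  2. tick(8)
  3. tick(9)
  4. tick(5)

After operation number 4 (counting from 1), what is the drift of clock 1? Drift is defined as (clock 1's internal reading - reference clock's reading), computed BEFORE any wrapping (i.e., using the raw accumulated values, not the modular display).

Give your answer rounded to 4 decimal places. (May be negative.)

Answer: 22.0000

Derivation:
After op 1 sync(0): ref=0.0000 raw=[0.0000 0.0000 0.0000 0.0000]
After op 2 tick(8): ref=8.0000 raw=[10.0000 16.0000 6.4000 6.4000]
After op 3 tick(9): ref=17.0000 raw=[21.2500 34.0000 13.6000 13.6000]
After op 4 tick(5): ref=22.0000 raw=[27.5000 44.0000 17.6000 17.6000]
Drift of clock 1 after op 4: 44.0000 - 22.0000 = 22.0000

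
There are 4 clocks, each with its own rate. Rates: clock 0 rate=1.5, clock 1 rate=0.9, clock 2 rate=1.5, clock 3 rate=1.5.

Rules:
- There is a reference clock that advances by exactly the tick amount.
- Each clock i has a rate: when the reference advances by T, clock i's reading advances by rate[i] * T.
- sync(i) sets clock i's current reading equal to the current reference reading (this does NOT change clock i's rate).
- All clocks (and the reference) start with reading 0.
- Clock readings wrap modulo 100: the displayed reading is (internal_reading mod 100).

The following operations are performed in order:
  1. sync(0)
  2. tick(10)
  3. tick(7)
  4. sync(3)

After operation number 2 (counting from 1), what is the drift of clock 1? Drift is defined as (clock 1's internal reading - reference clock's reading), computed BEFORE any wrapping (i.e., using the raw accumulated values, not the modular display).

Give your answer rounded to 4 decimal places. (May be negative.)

After op 1 sync(0): ref=0.0000 raw=[0.0000 0.0000 0.0000 0.0000]
After op 2 tick(10): ref=10.0000 raw=[15.0000 9.0000 15.0000 15.0000]
Drift of clock 1 after op 2: 9.0000 - 10.0000 = -1.0000

Answer: -1.0000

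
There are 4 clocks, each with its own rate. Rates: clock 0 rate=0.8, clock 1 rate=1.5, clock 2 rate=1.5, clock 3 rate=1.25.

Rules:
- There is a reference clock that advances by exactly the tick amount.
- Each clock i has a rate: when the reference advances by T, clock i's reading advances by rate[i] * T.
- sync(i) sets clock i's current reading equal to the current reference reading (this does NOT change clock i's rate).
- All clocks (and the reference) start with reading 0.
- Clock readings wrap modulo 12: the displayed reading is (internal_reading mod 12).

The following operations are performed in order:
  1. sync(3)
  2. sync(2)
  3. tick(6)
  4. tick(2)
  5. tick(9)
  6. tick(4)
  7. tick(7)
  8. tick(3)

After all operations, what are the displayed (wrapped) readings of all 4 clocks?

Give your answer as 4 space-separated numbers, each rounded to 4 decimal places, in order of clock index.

After op 1 sync(3): ref=0.0000 raw=[0.0000 0.0000 0.0000 0.0000]
After op 2 sync(2): ref=0.0000 raw=[0.0000 0.0000 0.0000 0.0000]
After op 3 tick(6): ref=6.0000 raw=[4.8000 9.0000 9.0000 7.5000]
After op 4 tick(2): ref=8.0000 raw=[6.4000 12.0000 12.0000 10.0000]
After op 5 tick(9): ref=17.0000 raw=[13.6000 25.5000 25.5000 21.2500]
After op 6 tick(4): ref=21.0000 raw=[16.8000 31.5000 31.5000 26.2500]
After op 7 tick(7): ref=28.0000 raw=[22.4000 42.0000 42.0000 35.0000]
After op 8 tick(3): ref=31.0000 raw=[24.8000 46.5000 46.5000 38.7500]
Wrap final raw readings (mod 12): 24.8000 mod 12 = 0.8000; 46.5000 mod 12 = 10.5000; 46.5000 mod 12 = 10.5000; 38.7500 mod 12 = 2.7500

Answer: 0.8000 10.5000 10.5000 2.7500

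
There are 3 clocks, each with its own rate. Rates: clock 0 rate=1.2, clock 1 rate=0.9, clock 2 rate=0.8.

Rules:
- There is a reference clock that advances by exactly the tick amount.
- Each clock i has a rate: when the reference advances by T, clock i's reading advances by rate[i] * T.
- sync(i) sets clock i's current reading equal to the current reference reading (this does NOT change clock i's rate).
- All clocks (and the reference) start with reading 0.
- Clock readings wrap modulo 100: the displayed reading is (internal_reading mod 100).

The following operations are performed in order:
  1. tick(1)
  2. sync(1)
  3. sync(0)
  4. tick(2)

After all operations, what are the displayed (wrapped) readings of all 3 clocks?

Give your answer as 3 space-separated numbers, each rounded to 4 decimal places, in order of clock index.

Answer: 3.4000 2.8000 2.4000

Derivation:
After op 1 tick(1): ref=1.0000 raw=[1.2000 0.9000 0.8000]
After op 2 sync(1): ref=1.0000 raw=[1.2000 1.0000 0.8000]
After op 3 sync(0): ref=1.0000 raw=[1.0000 1.0000 0.8000]
After op 4 tick(2): ref=3.0000 raw=[3.4000 2.8000 2.4000]
Wrap final raw readings (mod 100): 3.4000 mod 100 = 3.4000; 2.8000 mod 100 = 2.8000; 2.4000 mod 100 = 2.4000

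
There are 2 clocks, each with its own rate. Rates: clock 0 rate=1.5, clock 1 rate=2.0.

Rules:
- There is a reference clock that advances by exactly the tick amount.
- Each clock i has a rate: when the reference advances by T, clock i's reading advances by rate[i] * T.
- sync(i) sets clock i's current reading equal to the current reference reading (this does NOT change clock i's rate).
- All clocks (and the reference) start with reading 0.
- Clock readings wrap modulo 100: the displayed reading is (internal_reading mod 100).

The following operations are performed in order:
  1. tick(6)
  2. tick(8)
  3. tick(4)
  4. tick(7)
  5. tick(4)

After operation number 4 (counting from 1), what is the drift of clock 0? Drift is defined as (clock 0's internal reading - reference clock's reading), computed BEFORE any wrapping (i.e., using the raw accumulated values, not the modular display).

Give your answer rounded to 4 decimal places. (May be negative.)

Answer: 12.5000

Derivation:
After op 1 tick(6): ref=6.0000 raw=[9.0000 12.0000]
After op 2 tick(8): ref=14.0000 raw=[21.0000 28.0000]
After op 3 tick(4): ref=18.0000 raw=[27.0000 36.0000]
After op 4 tick(7): ref=25.0000 raw=[37.5000 50.0000]
Drift of clock 0 after op 4: 37.5000 - 25.0000 = 12.5000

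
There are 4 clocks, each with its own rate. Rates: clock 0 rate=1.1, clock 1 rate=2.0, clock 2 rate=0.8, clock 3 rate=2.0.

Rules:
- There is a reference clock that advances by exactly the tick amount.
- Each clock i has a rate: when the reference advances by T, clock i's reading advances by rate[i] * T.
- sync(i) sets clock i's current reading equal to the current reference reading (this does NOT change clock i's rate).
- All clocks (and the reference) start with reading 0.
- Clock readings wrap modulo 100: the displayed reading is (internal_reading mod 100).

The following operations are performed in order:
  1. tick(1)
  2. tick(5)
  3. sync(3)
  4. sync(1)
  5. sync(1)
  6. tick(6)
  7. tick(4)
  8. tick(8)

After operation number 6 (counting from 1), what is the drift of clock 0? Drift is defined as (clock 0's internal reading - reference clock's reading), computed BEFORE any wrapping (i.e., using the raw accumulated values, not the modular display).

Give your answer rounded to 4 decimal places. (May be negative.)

Answer: 1.2000

Derivation:
After op 1 tick(1): ref=1.0000 raw=[1.1000 2.0000 0.8000 2.0000]
After op 2 tick(5): ref=6.0000 raw=[6.6000 12.0000 4.8000 12.0000]
After op 3 sync(3): ref=6.0000 raw=[6.6000 12.0000 4.8000 6.0000]
After op 4 sync(1): ref=6.0000 raw=[6.6000 6.0000 4.8000 6.0000]
After op 5 sync(1): ref=6.0000 raw=[6.6000 6.0000 4.8000 6.0000]
After op 6 tick(6): ref=12.0000 raw=[13.2000 18.0000 9.6000 18.0000]
Drift of clock 0 after op 6: 13.2000 - 12.0000 = 1.2000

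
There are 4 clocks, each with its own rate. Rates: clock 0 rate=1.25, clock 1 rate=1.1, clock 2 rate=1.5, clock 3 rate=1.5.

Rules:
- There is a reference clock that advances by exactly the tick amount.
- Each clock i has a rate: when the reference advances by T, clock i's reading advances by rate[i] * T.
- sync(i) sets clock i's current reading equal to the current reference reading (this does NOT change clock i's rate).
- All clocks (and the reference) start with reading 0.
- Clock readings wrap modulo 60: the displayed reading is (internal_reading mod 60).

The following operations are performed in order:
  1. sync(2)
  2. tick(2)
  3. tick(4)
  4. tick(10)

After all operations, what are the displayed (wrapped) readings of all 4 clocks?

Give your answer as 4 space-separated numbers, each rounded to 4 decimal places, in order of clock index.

After op 1 sync(2): ref=0.0000 raw=[0.0000 0.0000 0.0000 0.0000]
After op 2 tick(2): ref=2.0000 raw=[2.5000 2.2000 3.0000 3.0000]
After op 3 tick(4): ref=6.0000 raw=[7.5000 6.6000 9.0000 9.0000]
After op 4 tick(10): ref=16.0000 raw=[20.0000 17.6000 24.0000 24.0000]
Wrap final raw readings (mod 60): 20.0000 mod 60 = 20.0000; 17.6000 mod 60 = 17.6000; 24.0000 mod 60 = 24.0000; 24.0000 mod 60 = 24.0000

Answer: 20.0000 17.6000 24.0000 24.0000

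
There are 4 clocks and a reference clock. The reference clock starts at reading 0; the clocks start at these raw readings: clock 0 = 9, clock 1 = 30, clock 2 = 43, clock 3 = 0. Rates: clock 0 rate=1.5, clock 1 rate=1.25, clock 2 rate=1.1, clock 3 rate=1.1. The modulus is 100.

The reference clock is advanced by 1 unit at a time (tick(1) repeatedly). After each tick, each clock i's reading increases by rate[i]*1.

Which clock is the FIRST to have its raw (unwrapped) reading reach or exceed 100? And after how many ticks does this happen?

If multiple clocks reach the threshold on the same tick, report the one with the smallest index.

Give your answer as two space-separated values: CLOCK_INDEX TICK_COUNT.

Answer: 2 52

Derivation:
clock 0: start=9, rate=1.5, needs 100-9 = 91; ticks = ceil(91/1.5) = ceil(60.6667) = 61; reading at tick 61 = 9 + 1.5*61 = 100.5000
clock 1: start=30, rate=1.25, needs 100-30 = 70; ticks = ceil(70/1.25) = ceil(56.0000) = 56; reading at tick 56 = 30 + 1.25*56 = 100.0000
clock 2: start=43, rate=1.1, needs 100-43 = 57; ticks = ceil(57/1.1) = ceil(51.8182) = 52; reading at tick 52 = 43 + 1.1*52 = 100.2000
clock 3: start=0, rate=1.1, needs 100-0 = 100; ticks = ceil(100/1.1) = ceil(90.9091) = 91; reading at tick 91 = 0 + 1.1*91 = 100.1000
Minimum tick count = 52; winners = [2]; smallest index = 2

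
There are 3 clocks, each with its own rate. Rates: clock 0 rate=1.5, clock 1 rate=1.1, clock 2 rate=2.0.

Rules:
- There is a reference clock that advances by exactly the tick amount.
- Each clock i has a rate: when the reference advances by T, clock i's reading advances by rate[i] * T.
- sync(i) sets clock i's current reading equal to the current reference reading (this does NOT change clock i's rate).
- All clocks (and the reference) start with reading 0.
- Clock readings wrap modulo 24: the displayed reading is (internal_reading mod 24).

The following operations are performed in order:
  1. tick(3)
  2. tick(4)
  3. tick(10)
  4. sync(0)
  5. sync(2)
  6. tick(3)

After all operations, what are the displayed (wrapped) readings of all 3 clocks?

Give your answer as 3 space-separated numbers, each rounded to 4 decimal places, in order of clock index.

After op 1 tick(3): ref=3.0000 raw=[4.5000 3.3000 6.0000]
After op 2 tick(4): ref=7.0000 raw=[10.5000 7.7000 14.0000]
After op 3 tick(10): ref=17.0000 raw=[25.5000 18.7000 34.0000]
After op 4 sync(0): ref=17.0000 raw=[17.0000 18.7000 34.0000]
After op 5 sync(2): ref=17.0000 raw=[17.0000 18.7000 17.0000]
After op 6 tick(3): ref=20.0000 raw=[21.5000 22.0000 23.0000]
Wrap final raw readings (mod 24): 21.5000 mod 24 = 21.5000; 22.0000 mod 24 = 22.0000; 23.0000 mod 24 = 23.0000

Answer: 21.5000 22.0000 23.0000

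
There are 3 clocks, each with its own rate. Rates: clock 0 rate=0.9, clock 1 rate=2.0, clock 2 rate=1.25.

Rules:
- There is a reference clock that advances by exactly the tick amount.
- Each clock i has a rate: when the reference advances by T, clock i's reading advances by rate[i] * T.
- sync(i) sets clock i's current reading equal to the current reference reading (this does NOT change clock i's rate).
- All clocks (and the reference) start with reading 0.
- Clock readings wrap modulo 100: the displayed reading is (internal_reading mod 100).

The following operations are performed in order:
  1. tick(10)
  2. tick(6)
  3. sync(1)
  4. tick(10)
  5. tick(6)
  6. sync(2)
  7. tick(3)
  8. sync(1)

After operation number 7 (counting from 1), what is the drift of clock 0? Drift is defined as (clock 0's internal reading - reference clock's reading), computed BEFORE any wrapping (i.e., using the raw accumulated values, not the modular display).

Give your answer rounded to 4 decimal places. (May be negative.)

After op 1 tick(10): ref=10.0000 raw=[9.0000 20.0000 12.5000]
After op 2 tick(6): ref=16.0000 raw=[14.4000 32.0000 20.0000]
After op 3 sync(1): ref=16.0000 raw=[14.4000 16.0000 20.0000]
After op 4 tick(10): ref=26.0000 raw=[23.4000 36.0000 32.5000]
After op 5 tick(6): ref=32.0000 raw=[28.8000 48.0000 40.0000]
After op 6 sync(2): ref=32.0000 raw=[28.8000 48.0000 32.0000]
After op 7 tick(3): ref=35.0000 raw=[31.5000 54.0000 35.7500]
Drift of clock 0 after op 7: 31.5000 - 35.0000 = -3.5000

Answer: -3.5000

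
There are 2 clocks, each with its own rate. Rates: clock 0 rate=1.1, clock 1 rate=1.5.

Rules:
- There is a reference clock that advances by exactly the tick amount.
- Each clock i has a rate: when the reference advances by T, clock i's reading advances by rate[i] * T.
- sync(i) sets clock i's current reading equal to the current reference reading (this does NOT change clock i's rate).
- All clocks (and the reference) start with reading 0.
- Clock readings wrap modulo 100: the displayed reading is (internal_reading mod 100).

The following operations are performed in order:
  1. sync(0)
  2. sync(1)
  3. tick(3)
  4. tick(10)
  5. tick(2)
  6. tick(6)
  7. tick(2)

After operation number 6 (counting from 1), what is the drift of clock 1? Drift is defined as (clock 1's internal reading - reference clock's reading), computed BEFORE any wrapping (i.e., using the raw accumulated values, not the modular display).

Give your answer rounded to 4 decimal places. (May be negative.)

After op 1 sync(0): ref=0.0000 raw=[0.0000 0.0000]
After op 2 sync(1): ref=0.0000 raw=[0.0000 0.0000]
After op 3 tick(3): ref=3.0000 raw=[3.3000 4.5000]
After op 4 tick(10): ref=13.0000 raw=[14.3000 19.5000]
After op 5 tick(2): ref=15.0000 raw=[16.5000 22.5000]
After op 6 tick(6): ref=21.0000 raw=[23.1000 31.5000]
Drift of clock 1 after op 6: 31.5000 - 21.0000 = 10.5000

Answer: 10.5000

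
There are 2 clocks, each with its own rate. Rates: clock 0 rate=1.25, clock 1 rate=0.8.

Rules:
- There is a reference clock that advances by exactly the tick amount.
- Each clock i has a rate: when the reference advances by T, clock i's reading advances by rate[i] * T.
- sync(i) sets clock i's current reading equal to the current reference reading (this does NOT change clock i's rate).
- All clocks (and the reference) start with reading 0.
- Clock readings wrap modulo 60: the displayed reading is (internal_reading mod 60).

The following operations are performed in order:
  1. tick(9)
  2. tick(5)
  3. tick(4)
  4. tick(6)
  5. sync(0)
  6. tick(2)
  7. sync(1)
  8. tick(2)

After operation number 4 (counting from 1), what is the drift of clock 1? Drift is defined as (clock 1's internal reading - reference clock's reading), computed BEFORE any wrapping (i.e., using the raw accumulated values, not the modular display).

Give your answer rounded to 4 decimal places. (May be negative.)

Answer: -4.8000

Derivation:
After op 1 tick(9): ref=9.0000 raw=[11.2500 7.2000]
After op 2 tick(5): ref=14.0000 raw=[17.5000 11.2000]
After op 3 tick(4): ref=18.0000 raw=[22.5000 14.4000]
After op 4 tick(6): ref=24.0000 raw=[30.0000 19.2000]
Drift of clock 1 after op 4: 19.2000 - 24.0000 = -4.8000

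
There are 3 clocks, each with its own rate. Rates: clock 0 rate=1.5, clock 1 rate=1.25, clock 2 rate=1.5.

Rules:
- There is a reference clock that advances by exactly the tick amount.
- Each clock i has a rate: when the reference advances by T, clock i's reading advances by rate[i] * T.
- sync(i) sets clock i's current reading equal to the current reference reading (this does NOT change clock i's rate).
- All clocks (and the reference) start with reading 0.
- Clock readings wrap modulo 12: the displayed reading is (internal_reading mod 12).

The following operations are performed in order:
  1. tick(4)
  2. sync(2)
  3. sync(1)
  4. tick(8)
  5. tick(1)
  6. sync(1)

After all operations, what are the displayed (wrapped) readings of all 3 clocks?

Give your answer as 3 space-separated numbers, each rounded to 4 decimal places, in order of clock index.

Answer: 7.5000 1.0000 5.5000

Derivation:
After op 1 tick(4): ref=4.0000 raw=[6.0000 5.0000 6.0000]
After op 2 sync(2): ref=4.0000 raw=[6.0000 5.0000 4.0000]
After op 3 sync(1): ref=4.0000 raw=[6.0000 4.0000 4.0000]
After op 4 tick(8): ref=12.0000 raw=[18.0000 14.0000 16.0000]
After op 5 tick(1): ref=13.0000 raw=[19.5000 15.2500 17.5000]
After op 6 sync(1): ref=13.0000 raw=[19.5000 13.0000 17.5000]
Wrap final raw readings (mod 12): 19.5000 mod 12 = 7.5000; 13.0000 mod 12 = 1.0000; 17.5000 mod 12 = 5.5000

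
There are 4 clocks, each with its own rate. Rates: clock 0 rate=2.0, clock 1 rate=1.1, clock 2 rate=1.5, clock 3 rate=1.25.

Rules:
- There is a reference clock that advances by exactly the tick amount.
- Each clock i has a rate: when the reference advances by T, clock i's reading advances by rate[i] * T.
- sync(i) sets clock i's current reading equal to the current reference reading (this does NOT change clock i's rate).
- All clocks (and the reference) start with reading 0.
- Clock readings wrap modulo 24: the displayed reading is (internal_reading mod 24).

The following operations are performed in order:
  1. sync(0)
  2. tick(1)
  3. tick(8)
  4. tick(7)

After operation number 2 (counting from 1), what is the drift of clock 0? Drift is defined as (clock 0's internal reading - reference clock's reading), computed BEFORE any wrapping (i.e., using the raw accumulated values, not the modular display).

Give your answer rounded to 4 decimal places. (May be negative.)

Answer: 1.0000

Derivation:
After op 1 sync(0): ref=0.0000 raw=[0.0000 0.0000 0.0000 0.0000]
After op 2 tick(1): ref=1.0000 raw=[2.0000 1.1000 1.5000 1.2500]
Drift of clock 0 after op 2: 2.0000 - 1.0000 = 1.0000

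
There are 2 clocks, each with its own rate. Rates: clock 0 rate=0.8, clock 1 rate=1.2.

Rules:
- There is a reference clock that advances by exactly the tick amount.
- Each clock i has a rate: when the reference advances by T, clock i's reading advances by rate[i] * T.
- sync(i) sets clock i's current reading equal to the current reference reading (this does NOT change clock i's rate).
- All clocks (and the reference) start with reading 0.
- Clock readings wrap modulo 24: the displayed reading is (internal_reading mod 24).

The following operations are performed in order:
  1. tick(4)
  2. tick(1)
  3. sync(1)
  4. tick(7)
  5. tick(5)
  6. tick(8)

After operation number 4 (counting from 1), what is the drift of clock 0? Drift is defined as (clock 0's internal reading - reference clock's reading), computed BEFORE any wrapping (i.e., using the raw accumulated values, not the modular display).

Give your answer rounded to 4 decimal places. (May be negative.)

Answer: -2.4000

Derivation:
After op 1 tick(4): ref=4.0000 raw=[3.2000 4.8000]
After op 2 tick(1): ref=5.0000 raw=[4.0000 6.0000]
After op 3 sync(1): ref=5.0000 raw=[4.0000 5.0000]
After op 4 tick(7): ref=12.0000 raw=[9.6000 13.4000]
Drift of clock 0 after op 4: 9.6000 - 12.0000 = -2.4000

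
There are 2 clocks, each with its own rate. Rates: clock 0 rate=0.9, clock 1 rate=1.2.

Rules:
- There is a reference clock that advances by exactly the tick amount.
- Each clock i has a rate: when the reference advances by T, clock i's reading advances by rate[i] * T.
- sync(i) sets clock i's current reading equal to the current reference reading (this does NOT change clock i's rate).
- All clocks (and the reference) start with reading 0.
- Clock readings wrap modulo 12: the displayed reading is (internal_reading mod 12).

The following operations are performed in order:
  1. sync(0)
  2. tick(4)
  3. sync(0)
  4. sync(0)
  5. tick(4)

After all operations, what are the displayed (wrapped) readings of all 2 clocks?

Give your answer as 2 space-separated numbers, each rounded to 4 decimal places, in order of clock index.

Answer: 7.6000 9.6000

Derivation:
After op 1 sync(0): ref=0.0000 raw=[0.0000 0.0000]
After op 2 tick(4): ref=4.0000 raw=[3.6000 4.8000]
After op 3 sync(0): ref=4.0000 raw=[4.0000 4.8000]
After op 4 sync(0): ref=4.0000 raw=[4.0000 4.8000]
After op 5 tick(4): ref=8.0000 raw=[7.6000 9.6000]
Wrap final raw readings (mod 12): 7.6000 mod 12 = 7.6000; 9.6000 mod 12 = 9.6000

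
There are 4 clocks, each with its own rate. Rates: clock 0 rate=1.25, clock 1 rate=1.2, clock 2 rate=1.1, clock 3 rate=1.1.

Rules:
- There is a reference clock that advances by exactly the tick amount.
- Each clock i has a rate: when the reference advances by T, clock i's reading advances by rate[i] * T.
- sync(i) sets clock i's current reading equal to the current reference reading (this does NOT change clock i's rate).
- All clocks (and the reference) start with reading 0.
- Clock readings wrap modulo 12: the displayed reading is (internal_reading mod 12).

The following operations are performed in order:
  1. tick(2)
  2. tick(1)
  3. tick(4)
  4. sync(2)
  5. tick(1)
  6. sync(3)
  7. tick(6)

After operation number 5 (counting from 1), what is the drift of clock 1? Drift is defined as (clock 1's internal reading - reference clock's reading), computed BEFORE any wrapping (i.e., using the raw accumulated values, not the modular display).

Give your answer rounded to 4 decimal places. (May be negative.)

After op 1 tick(2): ref=2.0000 raw=[2.5000 2.4000 2.2000 2.2000]
After op 2 tick(1): ref=3.0000 raw=[3.7500 3.6000 3.3000 3.3000]
After op 3 tick(4): ref=7.0000 raw=[8.7500 8.4000 7.7000 7.7000]
After op 4 sync(2): ref=7.0000 raw=[8.7500 8.4000 7.0000 7.7000]
After op 5 tick(1): ref=8.0000 raw=[10.0000 9.6000 8.1000 8.8000]
Drift of clock 1 after op 5: 9.6000 - 8.0000 = 1.6000

Answer: 1.6000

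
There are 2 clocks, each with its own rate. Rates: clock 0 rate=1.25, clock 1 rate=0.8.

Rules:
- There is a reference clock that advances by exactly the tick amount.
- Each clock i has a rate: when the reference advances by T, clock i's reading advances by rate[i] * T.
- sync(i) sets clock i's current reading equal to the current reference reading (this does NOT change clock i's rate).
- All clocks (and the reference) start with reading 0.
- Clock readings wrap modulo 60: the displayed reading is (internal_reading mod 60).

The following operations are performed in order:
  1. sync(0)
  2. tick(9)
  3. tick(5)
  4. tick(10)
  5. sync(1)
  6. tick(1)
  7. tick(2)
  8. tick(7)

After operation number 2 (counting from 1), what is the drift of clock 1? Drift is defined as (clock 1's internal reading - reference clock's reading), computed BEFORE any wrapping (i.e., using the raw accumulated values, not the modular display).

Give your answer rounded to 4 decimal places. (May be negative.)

After op 1 sync(0): ref=0.0000 raw=[0.0000 0.0000]
After op 2 tick(9): ref=9.0000 raw=[11.2500 7.2000]
Drift of clock 1 after op 2: 7.2000 - 9.0000 = -1.8000

Answer: -1.8000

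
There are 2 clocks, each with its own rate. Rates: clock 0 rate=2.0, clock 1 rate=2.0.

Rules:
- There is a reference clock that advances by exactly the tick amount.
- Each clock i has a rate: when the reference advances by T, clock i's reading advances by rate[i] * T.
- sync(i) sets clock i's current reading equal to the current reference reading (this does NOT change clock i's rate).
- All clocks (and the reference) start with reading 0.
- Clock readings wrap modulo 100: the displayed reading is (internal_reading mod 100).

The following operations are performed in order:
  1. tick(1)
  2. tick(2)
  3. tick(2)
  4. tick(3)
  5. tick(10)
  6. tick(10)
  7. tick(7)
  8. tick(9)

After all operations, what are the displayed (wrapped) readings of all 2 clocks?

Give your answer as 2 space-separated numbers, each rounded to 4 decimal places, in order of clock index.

After op 1 tick(1): ref=1.0000 raw=[2.0000 2.0000]
After op 2 tick(2): ref=3.0000 raw=[6.0000 6.0000]
After op 3 tick(2): ref=5.0000 raw=[10.0000 10.0000]
After op 4 tick(3): ref=8.0000 raw=[16.0000 16.0000]
After op 5 tick(10): ref=18.0000 raw=[36.0000 36.0000]
After op 6 tick(10): ref=28.0000 raw=[56.0000 56.0000]
After op 7 tick(7): ref=35.0000 raw=[70.0000 70.0000]
After op 8 tick(9): ref=44.0000 raw=[88.0000 88.0000]
Wrap final raw readings (mod 100): 88.0000 mod 100 = 88.0000; 88.0000 mod 100 = 88.0000

Answer: 88.0000 88.0000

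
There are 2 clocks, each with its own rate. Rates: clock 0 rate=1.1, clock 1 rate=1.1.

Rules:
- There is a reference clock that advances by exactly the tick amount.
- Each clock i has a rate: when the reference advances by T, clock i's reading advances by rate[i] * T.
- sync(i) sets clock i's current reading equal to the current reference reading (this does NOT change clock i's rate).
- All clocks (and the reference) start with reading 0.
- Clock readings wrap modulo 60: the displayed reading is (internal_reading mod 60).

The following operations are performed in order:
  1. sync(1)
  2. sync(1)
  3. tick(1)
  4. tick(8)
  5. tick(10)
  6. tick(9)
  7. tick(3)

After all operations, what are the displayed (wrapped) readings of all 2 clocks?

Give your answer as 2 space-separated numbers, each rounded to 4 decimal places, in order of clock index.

After op 1 sync(1): ref=0.0000 raw=[0.0000 0.0000]
After op 2 sync(1): ref=0.0000 raw=[0.0000 0.0000]
After op 3 tick(1): ref=1.0000 raw=[1.1000 1.1000]
After op 4 tick(8): ref=9.0000 raw=[9.9000 9.9000]
After op 5 tick(10): ref=19.0000 raw=[20.9000 20.9000]
After op 6 tick(9): ref=28.0000 raw=[30.8000 30.8000]
After op 7 tick(3): ref=31.0000 raw=[34.1000 34.1000]
Wrap final raw readings (mod 60): 34.1000 mod 60 = 34.1000; 34.1000 mod 60 = 34.1000

Answer: 34.1000 34.1000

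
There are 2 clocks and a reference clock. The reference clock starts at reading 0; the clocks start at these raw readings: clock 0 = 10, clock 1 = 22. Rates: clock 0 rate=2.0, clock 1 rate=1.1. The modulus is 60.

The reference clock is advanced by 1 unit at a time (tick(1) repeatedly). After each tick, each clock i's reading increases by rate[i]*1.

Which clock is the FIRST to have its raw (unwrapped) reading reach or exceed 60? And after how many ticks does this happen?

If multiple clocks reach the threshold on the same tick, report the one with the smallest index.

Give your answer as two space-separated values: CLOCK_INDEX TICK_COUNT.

Answer: 0 25

Derivation:
clock 0: start=10, rate=2.0, needs 60-10 = 50; ticks = ceil(50/2.0) = ceil(25.0000) = 25; reading at tick 25 = 10 + 2.0*25 = 60.0000
clock 1: start=22, rate=1.1, needs 60-22 = 38; ticks = ceil(38/1.1) = ceil(34.5455) = 35; reading at tick 35 = 22 + 1.1*35 = 60.5000
Minimum tick count = 25; winners = [0]; smallest index = 0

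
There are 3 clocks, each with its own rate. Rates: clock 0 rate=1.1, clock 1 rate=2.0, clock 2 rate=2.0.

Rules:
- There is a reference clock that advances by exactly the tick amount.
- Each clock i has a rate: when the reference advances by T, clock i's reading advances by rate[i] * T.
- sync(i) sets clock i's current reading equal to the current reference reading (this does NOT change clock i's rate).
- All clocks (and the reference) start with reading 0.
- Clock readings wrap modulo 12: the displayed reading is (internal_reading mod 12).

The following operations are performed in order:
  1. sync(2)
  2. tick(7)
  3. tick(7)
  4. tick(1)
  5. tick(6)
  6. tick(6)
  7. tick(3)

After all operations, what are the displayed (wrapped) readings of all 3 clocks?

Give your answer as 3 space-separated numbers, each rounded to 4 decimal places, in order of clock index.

After op 1 sync(2): ref=0.0000 raw=[0.0000 0.0000 0.0000]
After op 2 tick(7): ref=7.0000 raw=[7.7000 14.0000 14.0000]
After op 3 tick(7): ref=14.0000 raw=[15.4000 28.0000 28.0000]
After op 4 tick(1): ref=15.0000 raw=[16.5000 30.0000 30.0000]
After op 5 tick(6): ref=21.0000 raw=[23.1000 42.0000 42.0000]
After op 6 tick(6): ref=27.0000 raw=[29.7000 54.0000 54.0000]
After op 7 tick(3): ref=30.0000 raw=[33.0000 60.0000 60.0000]
Wrap final raw readings (mod 12): 33.0000 mod 12 = 9.0000; 60.0000 mod 12 = 0.0000; 60.0000 mod 12 = 0.0000

Answer: 9.0000 0.0000 0.0000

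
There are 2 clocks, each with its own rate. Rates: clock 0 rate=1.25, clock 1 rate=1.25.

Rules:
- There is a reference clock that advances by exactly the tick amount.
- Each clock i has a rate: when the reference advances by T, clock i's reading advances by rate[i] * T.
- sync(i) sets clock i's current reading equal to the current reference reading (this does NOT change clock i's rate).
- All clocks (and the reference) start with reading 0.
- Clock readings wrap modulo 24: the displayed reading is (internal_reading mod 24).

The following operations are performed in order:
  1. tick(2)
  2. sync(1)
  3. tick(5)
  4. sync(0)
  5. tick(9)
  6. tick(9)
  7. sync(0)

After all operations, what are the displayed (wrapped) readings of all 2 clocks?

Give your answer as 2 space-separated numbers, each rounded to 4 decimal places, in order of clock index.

After op 1 tick(2): ref=2.0000 raw=[2.5000 2.5000]
After op 2 sync(1): ref=2.0000 raw=[2.5000 2.0000]
After op 3 tick(5): ref=7.0000 raw=[8.7500 8.2500]
After op 4 sync(0): ref=7.0000 raw=[7.0000 8.2500]
After op 5 tick(9): ref=16.0000 raw=[18.2500 19.5000]
After op 6 tick(9): ref=25.0000 raw=[29.5000 30.7500]
After op 7 sync(0): ref=25.0000 raw=[25.0000 30.7500]
Wrap final raw readings (mod 24): 25.0000 mod 24 = 1.0000; 30.7500 mod 24 = 6.7500

Answer: 1.0000 6.7500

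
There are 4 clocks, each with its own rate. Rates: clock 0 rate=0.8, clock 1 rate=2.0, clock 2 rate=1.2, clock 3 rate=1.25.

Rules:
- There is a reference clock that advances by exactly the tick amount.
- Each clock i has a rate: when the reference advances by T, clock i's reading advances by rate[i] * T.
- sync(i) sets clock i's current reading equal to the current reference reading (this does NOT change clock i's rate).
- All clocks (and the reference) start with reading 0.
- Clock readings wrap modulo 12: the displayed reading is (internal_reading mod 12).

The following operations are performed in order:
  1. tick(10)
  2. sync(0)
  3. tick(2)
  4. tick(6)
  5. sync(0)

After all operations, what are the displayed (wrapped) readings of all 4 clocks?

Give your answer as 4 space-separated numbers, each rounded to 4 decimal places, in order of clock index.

After op 1 tick(10): ref=10.0000 raw=[8.0000 20.0000 12.0000 12.5000]
After op 2 sync(0): ref=10.0000 raw=[10.0000 20.0000 12.0000 12.5000]
After op 3 tick(2): ref=12.0000 raw=[11.6000 24.0000 14.4000 15.0000]
After op 4 tick(6): ref=18.0000 raw=[16.4000 36.0000 21.6000 22.5000]
After op 5 sync(0): ref=18.0000 raw=[18.0000 36.0000 21.6000 22.5000]
Wrap final raw readings (mod 12): 18.0000 mod 12 = 6.0000; 36.0000 mod 12 = 0.0000; 21.6000 mod 12 = 9.6000; 22.5000 mod 12 = 10.5000

Answer: 6.0000 0.0000 9.6000 10.5000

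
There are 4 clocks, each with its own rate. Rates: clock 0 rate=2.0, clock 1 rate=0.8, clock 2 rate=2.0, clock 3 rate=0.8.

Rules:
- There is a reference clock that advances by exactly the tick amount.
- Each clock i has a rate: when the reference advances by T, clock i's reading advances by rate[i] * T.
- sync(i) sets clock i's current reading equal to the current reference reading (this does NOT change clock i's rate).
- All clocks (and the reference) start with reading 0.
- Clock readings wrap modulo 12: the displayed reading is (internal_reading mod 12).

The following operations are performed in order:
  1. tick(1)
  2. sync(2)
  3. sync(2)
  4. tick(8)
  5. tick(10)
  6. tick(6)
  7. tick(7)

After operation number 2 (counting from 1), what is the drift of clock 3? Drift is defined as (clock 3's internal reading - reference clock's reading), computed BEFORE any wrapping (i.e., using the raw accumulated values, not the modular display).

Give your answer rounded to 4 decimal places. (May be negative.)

Answer: -0.2000

Derivation:
After op 1 tick(1): ref=1.0000 raw=[2.0000 0.8000 2.0000 0.8000]
After op 2 sync(2): ref=1.0000 raw=[2.0000 0.8000 1.0000 0.8000]
Drift of clock 3 after op 2: 0.8000 - 1.0000 = -0.2000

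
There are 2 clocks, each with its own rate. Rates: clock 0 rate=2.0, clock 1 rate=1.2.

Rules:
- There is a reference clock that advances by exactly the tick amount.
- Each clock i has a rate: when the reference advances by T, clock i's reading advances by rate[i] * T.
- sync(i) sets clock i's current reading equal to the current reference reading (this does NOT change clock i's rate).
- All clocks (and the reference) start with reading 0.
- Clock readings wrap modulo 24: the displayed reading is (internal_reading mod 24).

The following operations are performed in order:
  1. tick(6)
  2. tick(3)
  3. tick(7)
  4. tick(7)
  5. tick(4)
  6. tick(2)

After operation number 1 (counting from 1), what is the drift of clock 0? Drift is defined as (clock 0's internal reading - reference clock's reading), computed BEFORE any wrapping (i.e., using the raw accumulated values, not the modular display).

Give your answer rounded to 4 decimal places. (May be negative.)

Answer: 6.0000

Derivation:
After op 1 tick(6): ref=6.0000 raw=[12.0000 7.2000]
Drift of clock 0 after op 1: 12.0000 - 6.0000 = 6.0000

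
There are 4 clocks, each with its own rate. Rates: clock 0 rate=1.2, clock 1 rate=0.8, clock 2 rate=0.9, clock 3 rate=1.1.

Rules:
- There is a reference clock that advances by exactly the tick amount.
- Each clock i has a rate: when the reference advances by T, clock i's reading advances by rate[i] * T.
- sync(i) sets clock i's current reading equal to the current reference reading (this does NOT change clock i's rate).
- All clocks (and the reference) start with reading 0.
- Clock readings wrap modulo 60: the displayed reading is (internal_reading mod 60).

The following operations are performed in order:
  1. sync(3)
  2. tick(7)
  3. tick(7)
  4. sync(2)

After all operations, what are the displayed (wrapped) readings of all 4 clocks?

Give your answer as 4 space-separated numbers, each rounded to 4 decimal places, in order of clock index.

Answer: 16.8000 11.2000 14.0000 15.4000

Derivation:
After op 1 sync(3): ref=0.0000 raw=[0.0000 0.0000 0.0000 0.0000]
After op 2 tick(7): ref=7.0000 raw=[8.4000 5.6000 6.3000 7.7000]
After op 3 tick(7): ref=14.0000 raw=[16.8000 11.2000 12.6000 15.4000]
After op 4 sync(2): ref=14.0000 raw=[16.8000 11.2000 14.0000 15.4000]
Wrap final raw readings (mod 60): 16.8000 mod 60 = 16.8000; 11.2000 mod 60 = 11.2000; 14.0000 mod 60 = 14.0000; 15.4000 mod 60 = 15.4000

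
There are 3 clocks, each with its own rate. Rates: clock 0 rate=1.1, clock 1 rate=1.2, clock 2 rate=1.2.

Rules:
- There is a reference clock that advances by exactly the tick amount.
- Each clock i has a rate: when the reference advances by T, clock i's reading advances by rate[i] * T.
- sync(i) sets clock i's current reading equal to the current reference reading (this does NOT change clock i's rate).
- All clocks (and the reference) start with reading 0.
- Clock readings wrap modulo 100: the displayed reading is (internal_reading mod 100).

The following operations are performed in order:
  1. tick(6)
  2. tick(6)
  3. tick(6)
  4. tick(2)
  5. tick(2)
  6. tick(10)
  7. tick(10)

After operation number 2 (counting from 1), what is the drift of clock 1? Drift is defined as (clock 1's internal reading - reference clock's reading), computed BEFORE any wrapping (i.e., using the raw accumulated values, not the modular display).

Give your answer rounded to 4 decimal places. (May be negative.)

Answer: 2.4000

Derivation:
After op 1 tick(6): ref=6.0000 raw=[6.6000 7.2000 7.2000]
After op 2 tick(6): ref=12.0000 raw=[13.2000 14.4000 14.4000]
Drift of clock 1 after op 2: 14.4000 - 12.0000 = 2.4000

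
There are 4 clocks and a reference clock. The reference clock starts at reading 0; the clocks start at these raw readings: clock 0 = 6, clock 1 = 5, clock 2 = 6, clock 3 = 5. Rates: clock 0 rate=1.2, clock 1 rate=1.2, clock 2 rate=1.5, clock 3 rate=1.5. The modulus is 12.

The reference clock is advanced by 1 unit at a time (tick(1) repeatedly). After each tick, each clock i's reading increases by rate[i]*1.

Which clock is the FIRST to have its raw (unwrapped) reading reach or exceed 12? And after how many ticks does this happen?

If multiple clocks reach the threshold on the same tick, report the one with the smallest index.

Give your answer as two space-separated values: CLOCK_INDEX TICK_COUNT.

clock 0: start=6, rate=1.2, needs 12-6 = 6; ticks = ceil(6/1.2) = ceil(5.0000) = 5; reading at tick 5 = 6 + 1.2*5 = 12.0000
clock 1: start=5, rate=1.2, needs 12-5 = 7; ticks = ceil(7/1.2) = ceil(5.8333) = 6; reading at tick 6 = 5 + 1.2*6 = 12.2000
clock 2: start=6, rate=1.5, needs 12-6 = 6; ticks = ceil(6/1.5) = ceil(4.0000) = 4; reading at tick 4 = 6 + 1.5*4 = 12.0000
clock 3: start=5, rate=1.5, needs 12-5 = 7; ticks = ceil(7/1.5) = ceil(4.6667) = 5; reading at tick 5 = 5 + 1.5*5 = 12.5000
Minimum tick count = 4; winners = [2]; smallest index = 2

Answer: 2 4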